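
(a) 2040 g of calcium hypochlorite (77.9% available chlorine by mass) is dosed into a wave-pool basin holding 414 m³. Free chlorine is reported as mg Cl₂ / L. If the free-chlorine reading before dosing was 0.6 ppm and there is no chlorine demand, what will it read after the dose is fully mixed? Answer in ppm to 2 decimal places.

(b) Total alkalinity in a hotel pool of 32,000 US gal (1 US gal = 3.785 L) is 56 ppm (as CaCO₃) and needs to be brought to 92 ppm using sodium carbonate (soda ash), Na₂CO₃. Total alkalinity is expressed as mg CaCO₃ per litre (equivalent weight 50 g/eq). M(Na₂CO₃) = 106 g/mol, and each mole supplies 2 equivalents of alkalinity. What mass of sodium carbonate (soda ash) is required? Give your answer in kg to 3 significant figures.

(a) 4.44 ppm; (b) 4.62 kg

(a) Volume: 414 m³ = 414,000 L.
(a) Available chlorine delivered: 2040 g × 0.779 = 1589 g as Cl₂.
(a) Concentration rise: 1589 g / 414,000 L = 3.839 mg/L = 3.84 ppm.
(a) Final FC: 0.6 + 3.84 = 4.44 ppm.

(b) Volume: 32,000 US gal × 3.785 L/gal = 121,120 L.
(b) Alkalinity to add: (92 − 56) = 36 mg/L as CaCO₃ × 121,120 L = 4360 g as CaCO₃.
(b) Equivalents: 4360 g ÷ 50 g/eq = 87.21 eq.
(b) Each mole of Na₂CO₃ supplies 2 eq, so 87.21 / 2 = 43.6 mol.
(b) Mass: 43.6 mol × 106 g/mol = 4622 g.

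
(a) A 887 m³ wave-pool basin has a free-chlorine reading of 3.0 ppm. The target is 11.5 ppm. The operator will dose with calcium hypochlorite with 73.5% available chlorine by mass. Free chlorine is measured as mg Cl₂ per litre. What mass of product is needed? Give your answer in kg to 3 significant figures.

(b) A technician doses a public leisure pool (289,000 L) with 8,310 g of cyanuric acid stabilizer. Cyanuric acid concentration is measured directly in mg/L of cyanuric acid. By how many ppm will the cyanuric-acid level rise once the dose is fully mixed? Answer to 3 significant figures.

(a) Volume: 887 m³ = 887,000 L.
(a) Chlorine deficit: 11.5 − 3.0 = 8.5 ppm = 8.5 mg/L as Cl₂.
(a) Cl₂ equivalent needed: 8.5 mg/L × 887,000 L = 7,540,000 mg = 7540 g.
(a) Product at 73.5% available chlorine: 7540 / 0.735 = 10,260 g.

(b) Rise: 8,310 g / 289,000 L × 1000 = 28.75 mg/L.

(a) 10.3 kg; (b) 28.8 ppm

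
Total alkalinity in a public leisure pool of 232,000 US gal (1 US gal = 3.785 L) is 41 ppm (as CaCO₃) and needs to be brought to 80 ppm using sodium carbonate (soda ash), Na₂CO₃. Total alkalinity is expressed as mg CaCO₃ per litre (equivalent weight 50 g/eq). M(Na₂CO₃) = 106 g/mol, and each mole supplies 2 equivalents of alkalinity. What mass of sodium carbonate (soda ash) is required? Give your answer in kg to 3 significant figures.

36.3 kg

Volume: 232,000 US gal × 3.785 L/gal = 878,120 L.
Alkalinity to add: (80 − 41) = 39 mg/L as CaCO₃ × 878,120 L = 34,250 g as CaCO₃.
Equivalents: 34,250 g ÷ 50 g/eq = 684.9 eq.
Each mole of Na₂CO₃ supplies 2 eq, so 684.9 / 2 = 342.5 mol.
Mass: 342.5 mol × 106 g/mol = 36,300 g.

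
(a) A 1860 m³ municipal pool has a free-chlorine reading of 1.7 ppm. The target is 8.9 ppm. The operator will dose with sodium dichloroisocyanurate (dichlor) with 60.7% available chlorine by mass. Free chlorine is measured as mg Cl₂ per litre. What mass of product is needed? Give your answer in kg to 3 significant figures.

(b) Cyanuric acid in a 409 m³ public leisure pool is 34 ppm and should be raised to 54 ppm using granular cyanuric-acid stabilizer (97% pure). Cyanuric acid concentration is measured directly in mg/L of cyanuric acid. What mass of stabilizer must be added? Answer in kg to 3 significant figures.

(a) Volume: 1860 m³ = 1,860,000 L.
(a) Chlorine deficit: 8.9 − 1.7 = 7.2 ppm = 7.2 mg/L as Cl₂.
(a) Cl₂ equivalent needed: 7.2 mg/L × 1,860,000 L = 13,390,000 mg = 13,390 g.
(a) Product at 60.7% available chlorine: 13,390 / 0.607 = 22,060 g.

(b) Volume: 409 m³ = 409,000 L.
(b) CYA to add: (54 − 34) = 20 mg/L × 409,000 L = 8180 g cyanuric acid.
(b) At 97% purity: 8180 / 0.97 = 8433 g product.

(a) 22.1 kg; (b) 8.43 kg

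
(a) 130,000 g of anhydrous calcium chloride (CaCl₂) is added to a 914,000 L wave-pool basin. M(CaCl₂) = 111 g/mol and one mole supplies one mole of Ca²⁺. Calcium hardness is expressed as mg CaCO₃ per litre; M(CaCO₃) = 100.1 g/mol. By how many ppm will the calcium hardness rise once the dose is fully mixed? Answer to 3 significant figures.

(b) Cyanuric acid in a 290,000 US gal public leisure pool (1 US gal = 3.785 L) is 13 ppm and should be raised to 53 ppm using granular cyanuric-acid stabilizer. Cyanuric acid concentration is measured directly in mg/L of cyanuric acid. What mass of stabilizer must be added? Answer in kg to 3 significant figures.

(a) Moles of Ca²⁺: 130,000 g ÷ 111 g/mol = 1171 mol.
(a) As CaCO₃: 1171 mol × 100.1 g/mol = 117,200 g.
(a) Rise: 117,200 g / 914,000 L × 1000 = 128.3 mg/L.

(b) Volume: 290,000 US gal × 3.785 L/gal = 1,097,650 L.
(b) CYA to add: (53 − 13) = 40 mg/L × 1,097,650 L = 43,910 g cyanuric acid.

(a) 128 ppm; (b) 43.9 kg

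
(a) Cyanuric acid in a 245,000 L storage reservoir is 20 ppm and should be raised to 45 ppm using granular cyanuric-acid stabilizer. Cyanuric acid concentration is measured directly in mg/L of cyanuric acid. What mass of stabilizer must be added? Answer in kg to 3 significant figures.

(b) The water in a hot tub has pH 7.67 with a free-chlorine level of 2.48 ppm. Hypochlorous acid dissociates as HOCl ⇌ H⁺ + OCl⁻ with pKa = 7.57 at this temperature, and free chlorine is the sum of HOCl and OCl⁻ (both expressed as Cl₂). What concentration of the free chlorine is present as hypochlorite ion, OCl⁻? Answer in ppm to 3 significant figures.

(a) CYA to add: (45 − 20) = 25 mg/L × 245,000 L = 6125 g cyanuric acid.

(b) [OCl⁻]/[HOCl] = 10^(pH − pKa) = 10^(7.67 − 7.57) = 10^0.10 = 1.259.
(b) Fraction as HOCl = 1 / (1 + 1.259) = 0.4427.
(b) OCl⁻ = (1 − 0.4427) × 2.48 ppm = 1.382 ppm.

(a) 6.12 kg; (b) 1.38 ppm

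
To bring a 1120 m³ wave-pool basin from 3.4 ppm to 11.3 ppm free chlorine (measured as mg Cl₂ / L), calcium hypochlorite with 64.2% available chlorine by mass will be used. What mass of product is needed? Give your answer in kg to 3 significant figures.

13.8 kg

Volume: 1120 m³ = 1,120,000 L.
Chlorine deficit: 11.3 − 3.4 = 7.9 ppm = 7.9 mg/L as Cl₂.
Cl₂ equivalent needed: 7.9 mg/L × 1,120,000 L = 8,848,000 mg = 8848 g.
Product at 64.2% available chlorine: 8848 / 0.642 = 13,780 g.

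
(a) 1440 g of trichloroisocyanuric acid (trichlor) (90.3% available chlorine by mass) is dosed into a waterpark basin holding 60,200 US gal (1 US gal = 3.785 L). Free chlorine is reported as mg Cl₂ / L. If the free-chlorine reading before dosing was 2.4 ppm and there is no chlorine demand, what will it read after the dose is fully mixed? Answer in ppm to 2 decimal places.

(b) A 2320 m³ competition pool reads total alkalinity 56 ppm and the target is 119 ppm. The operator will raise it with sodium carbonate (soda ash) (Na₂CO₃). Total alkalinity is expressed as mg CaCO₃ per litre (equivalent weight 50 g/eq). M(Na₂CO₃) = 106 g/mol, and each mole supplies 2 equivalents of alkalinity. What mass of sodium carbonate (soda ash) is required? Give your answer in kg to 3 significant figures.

(a) Volume: 60,200 US gal × 3.785 L/gal = 227,857 L.
(a) Available chlorine delivered: 1440 g × 0.903 = 1300 g as Cl₂.
(a) Concentration rise: 1300 g / 227,857 L = 5.707 mg/L = 5.71 ppm.
(a) Final FC: 2.4 + 5.71 = 8.11 ppm.

(b) Volume: 2320 m³ = 2,320,000 L.
(b) Alkalinity to add: (119 − 56) = 63 mg/L as CaCO₃ × 2,320,000 L = 146,200 g as CaCO₃.
(b) Equivalents: 146,200 g ÷ 50 g/eq = 2923 eq.
(b) Each mole of Na₂CO₃ supplies 2 eq, so 2923 / 2 = 1462 mol.
(b) Mass: 1462 mol × 106 g/mol = 154,900 g.

(a) 8.11 ppm; (b) 155 kg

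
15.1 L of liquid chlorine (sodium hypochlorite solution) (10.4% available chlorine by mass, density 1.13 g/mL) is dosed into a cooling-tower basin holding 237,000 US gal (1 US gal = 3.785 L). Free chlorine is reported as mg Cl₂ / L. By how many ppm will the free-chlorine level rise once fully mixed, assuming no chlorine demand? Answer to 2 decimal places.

1.98 ppm

Volume: 237,000 US gal × 3.785 L/gal = 897,045 L.
Mass of solution: 15.1 L × 1000 mL/L × 1.13 g/mL = 17,060 g.
Available chlorine delivered: 17,060 g × 0.104 = 1775 g as Cl₂.
Concentration rise: 1775 g / 897,045 L = 1.978 mg/L = 1.98 ppm.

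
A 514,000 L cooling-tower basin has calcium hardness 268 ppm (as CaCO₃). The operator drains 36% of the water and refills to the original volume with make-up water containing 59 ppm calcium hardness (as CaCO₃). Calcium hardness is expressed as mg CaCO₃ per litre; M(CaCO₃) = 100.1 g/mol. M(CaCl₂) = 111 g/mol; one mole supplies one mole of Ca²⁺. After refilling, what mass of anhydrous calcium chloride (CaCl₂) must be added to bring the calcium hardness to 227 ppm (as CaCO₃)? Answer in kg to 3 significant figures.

19.5 kg

After draining 36% and refilling: 268 × 0.64 + 59 × 0.36 = 192.76 ppm.
Deficit to target: 227 − 192.76 = 34.24 mg/L.
As CaCO₃: 34.24 mg/L × 514,000 L = 17,600 g; ÷ 100.1 = 175.8 mol Ca²⁺.
Mass: 175.8 × 111 = 19,520 g.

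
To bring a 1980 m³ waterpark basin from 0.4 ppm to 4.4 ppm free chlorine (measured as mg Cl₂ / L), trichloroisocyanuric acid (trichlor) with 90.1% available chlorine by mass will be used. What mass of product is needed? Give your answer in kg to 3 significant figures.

8.79 kg

Volume: 1980 m³ = 1,980,000 L.
Chlorine deficit: 4.4 − 0.4 = 4 ppm = 4 mg/L as Cl₂.
Cl₂ equivalent needed: 4 mg/L × 1,980,000 L = 7,920,000 mg = 7920 g.
Product at 90.1% available chlorine: 7920 / 0.901 = 8790 g.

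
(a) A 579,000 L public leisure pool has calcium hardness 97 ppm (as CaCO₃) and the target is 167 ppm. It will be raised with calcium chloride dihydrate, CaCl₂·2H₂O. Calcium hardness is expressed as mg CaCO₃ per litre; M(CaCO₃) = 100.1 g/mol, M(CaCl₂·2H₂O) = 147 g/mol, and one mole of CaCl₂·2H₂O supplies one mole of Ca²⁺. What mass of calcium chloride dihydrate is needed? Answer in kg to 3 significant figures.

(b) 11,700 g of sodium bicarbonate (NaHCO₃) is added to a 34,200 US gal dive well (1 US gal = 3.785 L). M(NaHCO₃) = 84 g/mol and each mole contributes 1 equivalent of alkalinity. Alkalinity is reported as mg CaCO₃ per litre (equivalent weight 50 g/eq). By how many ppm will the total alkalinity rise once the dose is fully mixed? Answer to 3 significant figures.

(a) Hardness to add: (167 − 97) = 70 mg/L as CaCO₃ × 579,000 L = 40,530 g as CaCO₃.
(a) Moles of Ca²⁺ (1 mol Ca²⁺ ≡ 1 mol CaCO₃): 40,530 / 100.1 g/mol = 404.9 mol.
(a) Mass of CaCl₂·2H₂O: 404.9 × 147 = 59,520 g.

(b) Volume: 34,200 US gal × 3.785 L/gal = 129,447 L.
(b) Moles of NaHCO₃: 11,700 g ÷ 84 g/mol = 139.3 mol → 139.3 eq of alkalinity.
(b) As CaCO₃: 139.3 eq × 50 g/eq = 6964 g.
(b) Rise: 6964 g / 129,447 L × 1000 = 53.8 mg/L.

(a) 59.5 kg; (b) 53.8 ppm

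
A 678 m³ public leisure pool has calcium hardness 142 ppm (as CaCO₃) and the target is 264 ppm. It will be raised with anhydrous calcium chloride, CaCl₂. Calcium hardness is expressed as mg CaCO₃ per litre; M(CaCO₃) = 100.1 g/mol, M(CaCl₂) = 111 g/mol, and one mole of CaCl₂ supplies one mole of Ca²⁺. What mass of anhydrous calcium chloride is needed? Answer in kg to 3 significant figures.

91.7 kg

Volume: 678 m³ = 678,000 L.
Hardness to add: (264 − 142) = 122 mg/L as CaCO₃ × 678,000 L = 82,720 g as CaCO₃.
Moles of Ca²⁺ (1 mol Ca²⁺ ≡ 1 mol CaCO₃): 82,720 / 100.1 g/mol = 826.3 mol.
Mass of CaCl₂: 826.3 × 111 = 91,720 g.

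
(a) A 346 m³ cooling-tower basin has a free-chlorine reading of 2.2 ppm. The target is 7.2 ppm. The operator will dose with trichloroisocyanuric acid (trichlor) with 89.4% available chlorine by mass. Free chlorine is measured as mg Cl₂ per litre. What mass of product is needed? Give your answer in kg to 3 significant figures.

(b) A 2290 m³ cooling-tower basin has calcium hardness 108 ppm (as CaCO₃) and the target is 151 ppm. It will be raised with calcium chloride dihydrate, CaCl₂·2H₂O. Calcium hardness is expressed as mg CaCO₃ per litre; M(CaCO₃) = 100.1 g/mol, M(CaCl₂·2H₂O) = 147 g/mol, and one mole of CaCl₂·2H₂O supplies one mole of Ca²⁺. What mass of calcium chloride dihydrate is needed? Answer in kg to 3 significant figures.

(a) 1.94 kg; (b) 145 kg

(a) Volume: 346 m³ = 346,000 L.
(a) Chlorine deficit: 7.2 − 2.2 = 5 ppm = 5 mg/L as Cl₂.
(a) Cl₂ equivalent needed: 5 mg/L × 346,000 L = 1,730,000 mg = 1730 g.
(a) Product at 89.4% available chlorine: 1730 / 0.894 = 1935 g.

(b) Volume: 2290 m³ = 2,290,000 L.
(b) Hardness to add: (151 − 108) = 43 mg/L as CaCO₃ × 2,290,000 L = 98,470 g as CaCO₃.
(b) Moles of Ca²⁺ (1 mol Ca²⁺ ≡ 1 mol CaCO₃): 98,470 / 100.1 g/mol = 983.7 mol.
(b) Mass of CaCl₂·2H₂O: 983.7 × 147 = 144,600 g.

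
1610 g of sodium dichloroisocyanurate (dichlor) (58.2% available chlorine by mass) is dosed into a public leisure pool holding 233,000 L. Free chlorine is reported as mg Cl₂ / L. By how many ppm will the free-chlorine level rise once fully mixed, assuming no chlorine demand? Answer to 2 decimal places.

Available chlorine delivered: 1610 g × 0.582 = 937 g as Cl₂.
Concentration rise: 937 g / 233,000 L = 4.022 mg/L = 4.02 ppm.

4.02 ppm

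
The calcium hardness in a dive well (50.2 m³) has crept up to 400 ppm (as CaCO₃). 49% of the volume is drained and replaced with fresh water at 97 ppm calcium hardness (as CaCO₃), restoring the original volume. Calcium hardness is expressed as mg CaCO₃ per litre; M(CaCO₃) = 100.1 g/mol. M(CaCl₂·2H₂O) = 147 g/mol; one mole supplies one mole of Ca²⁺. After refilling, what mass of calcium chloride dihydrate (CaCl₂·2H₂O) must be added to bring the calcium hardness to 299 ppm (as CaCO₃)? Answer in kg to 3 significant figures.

3.50 kg

Volume: 50.2 m³ = 50,200 L.
After draining 49% and refilling: 400 × 0.51 + 97 × 0.49 = 251.53 ppm.
Deficit to target: 299 − 251.53 = 47.47 mg/L.
As CaCO₃: 47.47 mg/L × 50,200 L = 2383 g; ÷ 100.1 = 23.81 mol Ca²⁺.
Mass: 23.81 × 147 = 3500 g.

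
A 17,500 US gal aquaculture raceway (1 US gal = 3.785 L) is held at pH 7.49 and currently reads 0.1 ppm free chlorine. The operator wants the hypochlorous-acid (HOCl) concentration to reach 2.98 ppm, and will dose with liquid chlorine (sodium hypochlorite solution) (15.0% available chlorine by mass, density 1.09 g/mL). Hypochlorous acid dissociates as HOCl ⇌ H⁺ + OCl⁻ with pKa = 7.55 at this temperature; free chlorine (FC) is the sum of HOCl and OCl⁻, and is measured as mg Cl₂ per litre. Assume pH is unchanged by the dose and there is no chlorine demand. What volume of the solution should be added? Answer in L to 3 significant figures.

Volume: 17,500 US gal × 3.785 L/gal = 66,238 L.
[OCl⁻]/[HOCl] = 10^(pH − pKa) = 10^(7.49 − 7.55) = 0.871; fraction as HOCl = 1/(1 + 0.871) = 0.5345.
Free chlorine required for 2.98 ppm HOCl: 2.98 / 0.5345 = 5.575 ppm.
FC to add: 5.575 − 0.1 = 5.475 mg/L as Cl₂.
Cl₂ equivalent: 5.475 mg/L × 66,238 L = 362.7 g.
Product at 15.0% available Cl: 362.7 / 0.15 = 2418 g.
Volume: 2418 g ÷ 1.09 g/mL = 2218 mL.

2.22 L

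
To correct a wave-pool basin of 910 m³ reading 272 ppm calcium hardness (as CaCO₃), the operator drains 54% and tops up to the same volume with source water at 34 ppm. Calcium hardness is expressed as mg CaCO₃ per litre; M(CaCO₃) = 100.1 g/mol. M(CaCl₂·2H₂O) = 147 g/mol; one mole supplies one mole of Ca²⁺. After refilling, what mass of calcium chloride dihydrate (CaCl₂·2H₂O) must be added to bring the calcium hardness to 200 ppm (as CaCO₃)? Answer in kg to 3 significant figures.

75.5 kg

Volume: 910 m³ = 910,000 L.
After draining 54% and refilling: 272 × 0.46 + 34 × 0.54 = 143.48 ppm.
Deficit to target: 200 − 143.48 = 56.52 mg/L.
As CaCO₃: 56.52 mg/L × 910,000 L = 51,430 g; ÷ 100.1 = 513.8 mol Ca²⁺.
Mass: 513.8 × 147 = 75,530 g.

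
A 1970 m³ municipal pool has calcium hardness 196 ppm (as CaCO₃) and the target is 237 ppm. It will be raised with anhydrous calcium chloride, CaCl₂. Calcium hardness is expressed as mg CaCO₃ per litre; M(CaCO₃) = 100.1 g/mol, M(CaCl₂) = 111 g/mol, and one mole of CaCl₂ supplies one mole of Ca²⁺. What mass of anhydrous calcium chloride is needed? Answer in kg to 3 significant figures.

89.6 kg

Volume: 1970 m³ = 1,970,000 L.
Hardness to add: (237 − 196) = 41 mg/L as CaCO₃ × 1,970,000 L = 80,770 g as CaCO₃.
Moles of Ca²⁺ (1 mol Ca²⁺ ≡ 1 mol CaCO₃): 80,770 / 100.1 g/mol = 806.9 mol.
Mass of CaCl₂: 806.9 × 111 = 89,570 g.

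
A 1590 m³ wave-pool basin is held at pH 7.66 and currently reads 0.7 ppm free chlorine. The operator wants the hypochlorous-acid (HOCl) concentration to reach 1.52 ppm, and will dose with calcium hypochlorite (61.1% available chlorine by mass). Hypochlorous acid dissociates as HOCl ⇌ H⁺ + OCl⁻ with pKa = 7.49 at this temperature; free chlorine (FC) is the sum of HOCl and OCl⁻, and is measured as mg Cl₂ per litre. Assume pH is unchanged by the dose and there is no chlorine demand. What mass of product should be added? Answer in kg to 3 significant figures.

7.98 kg

Volume: 1590 m³ = 1,590,000 L.
[OCl⁻]/[HOCl] = 10^(pH − pKa) = 10^(7.66 − 7.49) = 1.479; fraction as HOCl = 1/(1 + 1.479) = 0.4034.
Free chlorine required for 1.52 ppm HOCl: 1.52 / 0.4034 = 3.768 ppm.
FC to add: 3.768 − 0.7 = 3.068 mg/L as Cl₂.
Cl₂ equivalent: 3.068 mg/L × 1,590,000 L = 4879 g.
Product at 61.1% available Cl: 4879 / 0.611 = 7984 g.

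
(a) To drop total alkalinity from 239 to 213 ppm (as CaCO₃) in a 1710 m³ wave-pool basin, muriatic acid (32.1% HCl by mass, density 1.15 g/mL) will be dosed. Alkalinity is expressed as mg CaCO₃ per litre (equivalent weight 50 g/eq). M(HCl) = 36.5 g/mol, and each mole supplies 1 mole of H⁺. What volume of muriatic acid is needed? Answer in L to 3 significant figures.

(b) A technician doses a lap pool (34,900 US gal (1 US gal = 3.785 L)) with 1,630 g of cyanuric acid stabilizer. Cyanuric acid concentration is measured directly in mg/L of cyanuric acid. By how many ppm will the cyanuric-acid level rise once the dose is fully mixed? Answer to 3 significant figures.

(a) Volume: 1710 m³ = 1,710,000 L.
(a) Alkalinity to neutralize: (239 − 213) = 26 mg/L as CaCO₃ × 1,710,000 L = 44,460 g as CaCO₃.
(a) Equivalents of H⁺ required: 44,460 ÷ 50 g/eq = 889.2 eq = 889.2 mol HCl.
(a) Mass of HCl: 889.2 × 36.5 = 32,460 g.
(a) Mass of 32.1% solution: 32,460 / 0.321 = 101,100 g.
(a) Volume: 101,100 g ÷ 1.15 g/mL = 87,920 mL.

(b) Volume: 34,900 US gal × 3.785 L/gal = 132,096 L.
(b) Rise: 1,630 g / 132,096 L × 1000 = 12.34 mg/L.

(a) 87.9 L; (b) 12.3 ppm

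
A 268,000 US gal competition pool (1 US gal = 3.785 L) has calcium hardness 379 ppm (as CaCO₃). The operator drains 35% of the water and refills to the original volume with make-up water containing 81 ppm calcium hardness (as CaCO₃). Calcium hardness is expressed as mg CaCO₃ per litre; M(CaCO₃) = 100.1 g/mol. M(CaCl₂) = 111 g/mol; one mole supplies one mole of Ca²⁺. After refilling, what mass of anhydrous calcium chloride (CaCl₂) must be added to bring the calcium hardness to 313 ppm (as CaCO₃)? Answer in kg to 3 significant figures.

43.1 kg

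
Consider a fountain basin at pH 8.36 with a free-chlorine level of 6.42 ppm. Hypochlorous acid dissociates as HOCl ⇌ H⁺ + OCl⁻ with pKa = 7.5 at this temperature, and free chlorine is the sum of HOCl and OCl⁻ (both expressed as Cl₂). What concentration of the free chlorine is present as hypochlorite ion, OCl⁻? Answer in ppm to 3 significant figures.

5.64 ppm

[OCl⁻]/[HOCl] = 10^(pH − pKa) = 10^(8.36 − 7.5) = 10^0.86 = 7.244.
Fraction as HOCl = 1 / (1 + 7.244) = 0.1213.
OCl⁻ = (1 − 0.1213) × 6.42 ppm = 5.641 ppm.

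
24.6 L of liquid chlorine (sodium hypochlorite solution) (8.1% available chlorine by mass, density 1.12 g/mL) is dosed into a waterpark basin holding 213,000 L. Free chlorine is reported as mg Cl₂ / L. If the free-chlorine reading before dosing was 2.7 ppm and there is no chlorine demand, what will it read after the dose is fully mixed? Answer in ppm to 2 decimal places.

Mass of solution: 24.6 L × 1000 mL/L × 1.12 g/mL = 27,550 g.
Available chlorine delivered: 27,550 g × 0.081 = 2232 g as Cl₂.
Concentration rise: 2232 g / 213,000 L = 10.48 mg/L = 10.48 ppm.
Final FC: 2.7 + 10.48 = 13.18 ppm.

13.18 ppm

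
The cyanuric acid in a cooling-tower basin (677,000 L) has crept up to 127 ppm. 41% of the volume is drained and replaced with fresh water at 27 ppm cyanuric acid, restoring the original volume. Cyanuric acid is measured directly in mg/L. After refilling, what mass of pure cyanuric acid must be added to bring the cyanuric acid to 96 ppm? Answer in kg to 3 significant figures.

6.77 kg

After draining 41% and refilling: 127 × 0.59 + 27 × 0.41 = 86 ppm.
Deficit to target: 96 − 86 = 10 mg/L.
Mass: 10 mg/L × 677,000 L = 6770 g cyanuric acid.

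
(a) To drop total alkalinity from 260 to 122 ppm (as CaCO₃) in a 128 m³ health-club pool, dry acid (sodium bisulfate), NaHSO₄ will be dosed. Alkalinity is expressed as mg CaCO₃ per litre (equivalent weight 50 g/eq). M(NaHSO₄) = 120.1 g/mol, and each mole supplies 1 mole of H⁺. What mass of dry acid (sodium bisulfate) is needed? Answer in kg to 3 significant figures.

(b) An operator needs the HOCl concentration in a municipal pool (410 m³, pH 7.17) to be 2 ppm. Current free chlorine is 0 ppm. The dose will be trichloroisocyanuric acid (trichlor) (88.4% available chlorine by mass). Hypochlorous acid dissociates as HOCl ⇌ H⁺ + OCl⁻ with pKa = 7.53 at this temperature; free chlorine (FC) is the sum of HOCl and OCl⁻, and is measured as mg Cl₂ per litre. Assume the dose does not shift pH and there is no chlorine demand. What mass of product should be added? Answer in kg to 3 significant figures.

(a) 42.4 kg; (b) 1.33 kg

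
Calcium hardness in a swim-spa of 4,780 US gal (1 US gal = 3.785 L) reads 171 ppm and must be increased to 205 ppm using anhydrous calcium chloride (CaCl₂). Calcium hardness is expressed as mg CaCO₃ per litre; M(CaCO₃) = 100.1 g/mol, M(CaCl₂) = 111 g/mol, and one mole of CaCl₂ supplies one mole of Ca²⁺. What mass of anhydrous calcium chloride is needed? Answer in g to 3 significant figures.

682 g

Volume: 4,780 US gal × 3.785 L/gal = 18,092 L.
Hardness to add: (205 − 171) = 34 mg/L as CaCO₃ × 18,092 L = 615.1 g as CaCO₃.
Moles of Ca²⁺ (1 mol Ca²⁺ ≡ 1 mol CaCO₃): 615.1 / 100.1 g/mol = 6.145 mol.
Mass of CaCl₂: 6.145 × 111 = 682.1 g.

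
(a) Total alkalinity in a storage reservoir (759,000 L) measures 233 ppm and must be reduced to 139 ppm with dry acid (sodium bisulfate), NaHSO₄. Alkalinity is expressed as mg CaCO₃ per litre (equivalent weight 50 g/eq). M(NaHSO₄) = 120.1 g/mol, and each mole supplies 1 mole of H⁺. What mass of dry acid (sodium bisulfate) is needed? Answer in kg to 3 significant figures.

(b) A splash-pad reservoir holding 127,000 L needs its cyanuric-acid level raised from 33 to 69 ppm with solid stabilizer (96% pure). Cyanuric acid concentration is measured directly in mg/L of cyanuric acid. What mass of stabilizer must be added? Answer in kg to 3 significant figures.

(a) Alkalinity to neutralize: (233 − 139) = 94 mg/L as CaCO₃ × 759,000 L = 71,350 g as CaCO₃.
(a) Equivalents of H⁺ required: 71,350 ÷ 50 g/eq = 1427 eq = 1427 mol NaHSO₄.
(a) Mass of NaHSO₄: 1427 × 120.1 = 171,400 g.

(b) CYA to add: (69 − 33) = 36 mg/L × 127,000 L = 4572 g cyanuric acid.
(b) At 96% purity: 4572 / 0.96 = 4762 g product.

(a) 171 kg; (b) 4.76 kg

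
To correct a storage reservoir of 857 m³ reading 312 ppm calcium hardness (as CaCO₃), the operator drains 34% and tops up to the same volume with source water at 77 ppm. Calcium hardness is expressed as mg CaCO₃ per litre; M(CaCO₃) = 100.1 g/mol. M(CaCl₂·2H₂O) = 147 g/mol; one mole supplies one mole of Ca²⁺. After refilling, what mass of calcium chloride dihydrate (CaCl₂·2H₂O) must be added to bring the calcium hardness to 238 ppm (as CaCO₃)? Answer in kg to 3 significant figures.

7.43 kg

Volume: 857 m³ = 857,000 L.
After draining 34% and refilling: 312 × 0.66 + 77 × 0.34 = 232.1 ppm.
Deficit to target: 238 − 232.1 = 5.9 mg/L.
As CaCO₃: 5.9 mg/L × 857,000 L = 5056 g; ÷ 100.1 = 50.51 mol Ca²⁺.
Mass: 50.51 × 147 = 7425 g.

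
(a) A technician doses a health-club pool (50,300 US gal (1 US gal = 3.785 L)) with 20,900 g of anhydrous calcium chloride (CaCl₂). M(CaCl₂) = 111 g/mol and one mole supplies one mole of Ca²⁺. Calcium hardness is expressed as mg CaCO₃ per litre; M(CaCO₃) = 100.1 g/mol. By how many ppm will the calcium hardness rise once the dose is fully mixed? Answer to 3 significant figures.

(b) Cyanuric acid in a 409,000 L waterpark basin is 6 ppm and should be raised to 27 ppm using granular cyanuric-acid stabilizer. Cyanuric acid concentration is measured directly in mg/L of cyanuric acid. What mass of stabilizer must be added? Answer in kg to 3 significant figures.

(a) 99.0 ppm; (b) 8.59 kg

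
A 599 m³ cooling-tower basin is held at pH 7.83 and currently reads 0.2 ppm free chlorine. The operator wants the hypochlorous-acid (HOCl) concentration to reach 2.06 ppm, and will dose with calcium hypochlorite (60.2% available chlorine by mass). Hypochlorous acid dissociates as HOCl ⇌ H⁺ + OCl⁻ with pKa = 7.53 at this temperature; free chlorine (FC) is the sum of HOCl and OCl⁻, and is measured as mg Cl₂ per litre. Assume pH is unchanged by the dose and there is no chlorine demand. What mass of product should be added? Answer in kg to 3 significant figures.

5.94 kg

Volume: 599 m³ = 599,000 L.
[OCl⁻]/[HOCl] = 10^(pH − pKa) = 10^(7.83 − 7.53) = 1.995; fraction as HOCl = 1/(1 + 1.995) = 0.3339.
Free chlorine required for 2.06 ppm HOCl: 2.06 / 0.3339 = 6.17 ppm.
FC to add: 6.17 − 0.2 = 5.97 mg/L as Cl₂.
Cl₂ equivalent: 5.97 mg/L × 599,000 L = 3576 g.
Product at 60.2% available Cl: 3576 / 0.602 = 5940 g.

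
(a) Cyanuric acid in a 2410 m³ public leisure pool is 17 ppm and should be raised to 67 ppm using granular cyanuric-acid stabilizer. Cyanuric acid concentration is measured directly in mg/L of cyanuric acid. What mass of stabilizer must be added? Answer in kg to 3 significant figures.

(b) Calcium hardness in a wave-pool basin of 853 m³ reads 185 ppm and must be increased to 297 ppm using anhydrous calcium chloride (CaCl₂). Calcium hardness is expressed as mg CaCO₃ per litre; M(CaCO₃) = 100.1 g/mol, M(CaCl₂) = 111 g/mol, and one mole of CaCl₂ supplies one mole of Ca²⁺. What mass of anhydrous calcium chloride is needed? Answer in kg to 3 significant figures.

(a) 120 kg; (b) 106 kg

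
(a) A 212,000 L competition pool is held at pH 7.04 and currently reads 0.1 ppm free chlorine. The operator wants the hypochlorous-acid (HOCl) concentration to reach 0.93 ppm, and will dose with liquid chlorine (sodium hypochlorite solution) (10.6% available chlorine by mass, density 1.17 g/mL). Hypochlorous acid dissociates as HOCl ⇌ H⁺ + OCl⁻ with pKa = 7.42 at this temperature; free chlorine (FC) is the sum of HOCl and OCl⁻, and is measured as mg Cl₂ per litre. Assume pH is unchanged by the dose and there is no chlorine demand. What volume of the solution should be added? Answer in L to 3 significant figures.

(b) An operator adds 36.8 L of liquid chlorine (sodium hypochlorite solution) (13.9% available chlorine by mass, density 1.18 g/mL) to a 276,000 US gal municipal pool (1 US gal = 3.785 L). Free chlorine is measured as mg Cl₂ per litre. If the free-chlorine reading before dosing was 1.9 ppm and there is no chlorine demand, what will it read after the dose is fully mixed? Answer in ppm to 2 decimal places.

(a) [OCl⁻]/[HOCl] = 10^(pH − pKa) = 10^(7.04 − 7.42) = 0.4169; fraction as HOCl = 1/(1 + 0.4169) = 0.7058.
(a) Free chlorine required for 0.93 ppm HOCl: 0.93 / 0.7058 = 1.318 ppm.
(a) FC to add: 1.318 − 0.1 = 1.218 mg/L as Cl₂.
(a) Cl₂ equivalent: 1.218 mg/L × 212,000 L = 258.1 g.
(a) Product at 10.6% available Cl: 258.1 / 0.106 = 2435 g.
(a) Volume: 2435 g ÷ 1.17 g/mL = 2082 mL.

(b) Volume: 276,000 US gal × 3.785 L/gal = 1,044,660 L.
(b) Mass of solution: 36.8 L × 1000 mL/L × 1.18 g/mL = 43,420 g.
(b) Available chlorine delivered: 43,420 g × 0.139 = 6036 g as Cl₂.
(b) Concentration rise: 6036 g / 1,044,660 L = 5.778 mg/L = 5.78 ppm.
(b) Final FC: 1.9 + 5.78 = 7.68 ppm.

(a) 2.08 L; (b) 7.68 ppm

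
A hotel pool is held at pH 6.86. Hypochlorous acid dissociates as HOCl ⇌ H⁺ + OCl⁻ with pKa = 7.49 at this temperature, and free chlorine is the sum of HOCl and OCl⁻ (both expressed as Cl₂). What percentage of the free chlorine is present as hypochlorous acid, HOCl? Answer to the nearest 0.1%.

[OCl⁻]/[HOCl] = 10^(pH − pKa) = 10^(6.86 − 7.49) = 10^-0.63 = 0.2344.
Fraction as HOCl = 1 / (1 + 0.2344) = 0.8101.

81.0%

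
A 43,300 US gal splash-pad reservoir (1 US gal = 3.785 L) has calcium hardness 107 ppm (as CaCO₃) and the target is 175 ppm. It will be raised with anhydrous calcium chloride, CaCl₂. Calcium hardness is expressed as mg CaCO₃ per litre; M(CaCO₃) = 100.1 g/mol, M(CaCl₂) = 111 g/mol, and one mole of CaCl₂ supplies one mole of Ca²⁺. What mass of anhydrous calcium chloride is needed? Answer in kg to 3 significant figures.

Volume: 43,300 US gal × 3.785 L/gal = 163,890 L.
Hardness to add: (175 − 107) = 68 mg/L as CaCO₃ × 163,890 L = 11,140 g as CaCO₃.
Moles of Ca²⁺ (1 mol Ca²⁺ ≡ 1 mol CaCO₃): 11,140 / 100.1 g/mol = 111.3 mol.
Mass of CaCl₂: 111.3 × 111 = 12,360 g.

12.4 kg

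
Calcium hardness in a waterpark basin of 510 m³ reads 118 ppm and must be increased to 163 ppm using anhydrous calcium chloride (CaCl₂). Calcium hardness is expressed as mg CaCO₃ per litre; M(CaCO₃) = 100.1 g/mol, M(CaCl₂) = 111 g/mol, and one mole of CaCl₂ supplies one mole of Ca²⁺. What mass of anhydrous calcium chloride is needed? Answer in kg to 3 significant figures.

25.4 kg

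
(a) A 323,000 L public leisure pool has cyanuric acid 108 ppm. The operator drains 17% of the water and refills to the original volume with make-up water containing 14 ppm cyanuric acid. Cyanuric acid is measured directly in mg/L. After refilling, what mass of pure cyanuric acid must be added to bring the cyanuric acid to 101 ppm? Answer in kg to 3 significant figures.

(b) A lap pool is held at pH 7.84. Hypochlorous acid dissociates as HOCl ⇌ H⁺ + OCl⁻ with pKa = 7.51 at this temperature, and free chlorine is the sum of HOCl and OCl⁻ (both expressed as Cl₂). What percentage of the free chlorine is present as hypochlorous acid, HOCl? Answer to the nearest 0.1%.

(a) After draining 17% and refilling: 108 × 0.83 + 14 × 0.17 = 92.02 ppm.
(a) Deficit to target: 101 − 92.02 = 8.98 mg/L.
(a) Mass: 8.98 mg/L × 323,000 L = 2901 g cyanuric acid.

(b) [OCl⁻]/[HOCl] = 10^(pH − pKa) = 10^(7.84 − 7.51) = 10^0.33 = 2.138.
(b) Fraction as HOCl = 1 / (1 + 2.138) = 0.3187.

(a) 2.90 kg; (b) 31.9%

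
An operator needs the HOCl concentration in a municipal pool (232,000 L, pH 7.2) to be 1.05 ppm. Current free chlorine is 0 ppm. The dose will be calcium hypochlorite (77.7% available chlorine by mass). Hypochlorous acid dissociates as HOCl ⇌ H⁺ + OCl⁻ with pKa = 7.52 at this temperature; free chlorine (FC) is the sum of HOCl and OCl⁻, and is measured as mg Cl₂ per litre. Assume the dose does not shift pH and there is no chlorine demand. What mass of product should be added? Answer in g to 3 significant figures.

464 g

[OCl⁻]/[HOCl] = 10^(pH − pKa) = 10^(7.2 − 7.52) = 0.4786; fraction as HOCl = 1/(1 + 0.4786) = 0.6763.
Free chlorine required for 1.05 ppm HOCl: 1.05 / 0.6763 = 1.553 ppm.
FC to add: 1.553 − 0 = 1.553 mg/L as Cl₂.
Cl₂ equivalent: 1.553 mg/L × 232,000 L = 360.2 g.
Product at 77.7% available Cl: 360.2 / 0.777 = 463.6 g.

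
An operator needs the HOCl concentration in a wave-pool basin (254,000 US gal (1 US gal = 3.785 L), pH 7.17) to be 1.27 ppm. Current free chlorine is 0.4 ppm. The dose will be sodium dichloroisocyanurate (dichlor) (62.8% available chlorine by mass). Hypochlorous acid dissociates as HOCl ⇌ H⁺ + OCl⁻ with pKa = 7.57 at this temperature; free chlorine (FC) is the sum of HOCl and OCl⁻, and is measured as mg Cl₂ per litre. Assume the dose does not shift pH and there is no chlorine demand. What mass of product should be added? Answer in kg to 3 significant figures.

Volume: 254,000 US gal × 3.785 L/gal = 961,390 L.
[OCl⁻]/[HOCl] = 10^(pH − pKa) = 10^(7.17 − 7.57) = 0.3981; fraction as HOCl = 1/(1 + 0.3981) = 0.7153.
Free chlorine required for 1.27 ppm HOCl: 1.27 / 0.7153 = 1.776 ppm.
FC to add: 1.776 − 0.4 = 1.376 mg/L as Cl₂.
Cl₂ equivalent: 1.376 mg/L × 961,390 L = 1322 g.
Product at 62.8% available Cl: 1322 / 0.628 = 2106 g.

2.11 kg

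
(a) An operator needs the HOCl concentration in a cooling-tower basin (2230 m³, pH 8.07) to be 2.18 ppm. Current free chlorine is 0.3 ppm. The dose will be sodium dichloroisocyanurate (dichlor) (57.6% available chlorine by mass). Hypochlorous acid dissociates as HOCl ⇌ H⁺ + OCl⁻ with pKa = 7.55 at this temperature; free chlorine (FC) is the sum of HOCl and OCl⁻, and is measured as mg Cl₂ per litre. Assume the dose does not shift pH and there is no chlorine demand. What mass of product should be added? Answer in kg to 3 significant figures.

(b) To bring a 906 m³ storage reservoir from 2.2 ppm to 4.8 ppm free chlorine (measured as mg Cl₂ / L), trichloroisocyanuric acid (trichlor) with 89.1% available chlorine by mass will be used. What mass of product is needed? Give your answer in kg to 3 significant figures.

(a) Volume: 2230 m³ = 2,230,000 L.
(a) [OCl⁻]/[HOCl] = 10^(pH − pKa) = 10^(8.07 − 7.55) = 3.311; fraction as HOCl = 1/(1 + 3.311) = 0.2319.
(a) Free chlorine required for 2.18 ppm HOCl: 2.18 / 0.2319 = 9.399 ppm.
(a) FC to add: 9.399 − 0.3 = 9.099 mg/L as Cl₂.
(a) Cl₂ equivalent: 9.099 mg/L × 2,230,000 L = 20,290 g.
(a) Product at 57.6% available Cl: 20,290 / 0.576 = 35,230 g.

(b) Volume: 906 m³ = 906,000 L.
(b) Chlorine deficit: 4.8 − 2.2 = 2.6 ppm = 2.6 mg/L as Cl₂.
(b) Cl₂ equivalent needed: 2.6 mg/L × 906,000 L = 2,356,000 mg = 2356 g.
(b) Product at 89.1% available chlorine: 2356 / 0.891 = 2644 g.

(a) 35.2 kg; (b) 2.64 kg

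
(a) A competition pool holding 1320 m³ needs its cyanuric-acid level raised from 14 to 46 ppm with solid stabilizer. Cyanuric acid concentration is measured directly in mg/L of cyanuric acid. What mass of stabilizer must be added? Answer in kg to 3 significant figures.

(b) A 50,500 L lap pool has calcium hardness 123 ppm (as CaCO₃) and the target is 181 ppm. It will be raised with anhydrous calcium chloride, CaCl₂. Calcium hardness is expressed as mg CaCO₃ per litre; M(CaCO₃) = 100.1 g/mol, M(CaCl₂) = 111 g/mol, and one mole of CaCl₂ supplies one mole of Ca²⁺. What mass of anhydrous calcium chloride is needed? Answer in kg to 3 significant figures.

(a) 42.2 kg; (b) 3.25 kg

(a) Volume: 1320 m³ = 1,320,000 L.
(a) CYA to add: (46 − 14) = 32 mg/L × 1,320,000 L = 42,240 g cyanuric acid.

(b) Hardness to add: (181 − 123) = 58 mg/L as CaCO₃ × 50,500 L = 2929 g as CaCO₃.
(b) Moles of Ca²⁺ (1 mol Ca²⁺ ≡ 1 mol CaCO₃): 2929 / 100.1 g/mol = 29.26 mol.
(b) Mass of CaCl₂: 29.26 × 111 = 3248 g.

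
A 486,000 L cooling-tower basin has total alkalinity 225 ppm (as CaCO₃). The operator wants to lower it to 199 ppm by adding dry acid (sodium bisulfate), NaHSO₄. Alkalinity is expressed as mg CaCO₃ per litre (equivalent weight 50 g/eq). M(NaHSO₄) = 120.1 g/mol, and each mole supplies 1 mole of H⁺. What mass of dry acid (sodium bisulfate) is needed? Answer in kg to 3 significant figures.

30.4 kg

Alkalinity to neutralize: (225 − 199) = 26 mg/L as CaCO₃ × 486,000 L = 12,640 g as CaCO₃.
Equivalents of H⁺ required: 12,640 ÷ 50 g/eq = 252.7 eq = 252.7 mol NaHSO₄.
Mass of NaHSO₄: 252.7 × 120.1 = 30,350 g.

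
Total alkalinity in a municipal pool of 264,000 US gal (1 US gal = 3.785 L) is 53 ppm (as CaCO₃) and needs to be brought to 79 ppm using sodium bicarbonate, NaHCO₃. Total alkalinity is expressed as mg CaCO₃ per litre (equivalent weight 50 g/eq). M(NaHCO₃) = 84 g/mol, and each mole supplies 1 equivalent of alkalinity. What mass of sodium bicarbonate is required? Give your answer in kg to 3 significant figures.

43.6 kg

Volume: 264,000 US gal × 3.785 L/gal = 999,240 L.
Alkalinity to add: (79 − 53) = 26 mg/L as CaCO₃ × 999,240 L = 25,980 g as CaCO₃.
Equivalents: 25,980 g ÷ 50 g/eq = 519.6 eq.
NaHCO₃ supplies 1 eq per mole → 519.6 mol.
Mass: 519.6 mol × 84 g/mol = 43,650 g.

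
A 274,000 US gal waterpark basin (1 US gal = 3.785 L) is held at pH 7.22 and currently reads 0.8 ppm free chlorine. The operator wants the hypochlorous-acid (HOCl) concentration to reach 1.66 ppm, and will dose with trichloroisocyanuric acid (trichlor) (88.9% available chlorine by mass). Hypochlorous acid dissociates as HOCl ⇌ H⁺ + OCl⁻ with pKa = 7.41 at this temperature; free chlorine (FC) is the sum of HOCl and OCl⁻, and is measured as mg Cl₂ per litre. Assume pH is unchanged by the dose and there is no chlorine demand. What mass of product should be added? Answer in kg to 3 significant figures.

2.25 kg

Volume: 274,000 US gal × 3.785 L/gal = 1,037,090 L.
[OCl⁻]/[HOCl] = 10^(pH − pKa) = 10^(7.22 − 7.41) = 0.6457; fraction as HOCl = 1/(1 + 0.6457) = 0.6077.
Free chlorine required for 1.66 ppm HOCl: 1.66 / 0.6077 = 2.732 ppm.
FC to add: 2.732 − 0.8 = 1.932 mg/L as Cl₂.
Cl₂ equivalent: 1.932 mg/L × 1,037,090 L = 2003 g.
Product at 88.9% available Cl: 2003 / 0.889 = 2254 g.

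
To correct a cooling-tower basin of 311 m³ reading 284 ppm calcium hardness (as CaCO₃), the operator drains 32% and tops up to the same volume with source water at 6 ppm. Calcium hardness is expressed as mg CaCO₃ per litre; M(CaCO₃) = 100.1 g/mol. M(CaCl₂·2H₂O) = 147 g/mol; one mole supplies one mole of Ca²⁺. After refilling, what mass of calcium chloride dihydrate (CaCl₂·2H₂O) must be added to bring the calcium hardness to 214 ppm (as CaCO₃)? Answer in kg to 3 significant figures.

8.66 kg

Volume: 311 m³ = 311,000 L.
After draining 32% and refilling: 284 × 0.68 + 6 × 0.32 = 195.04 ppm.
Deficit to target: 214 − 195.04 = 18.96 mg/L.
As CaCO₃: 18.96 mg/L × 311,000 L = 5897 g; ÷ 100.1 = 58.91 mol Ca²⁺.
Mass: 58.91 × 147 = 8659 g.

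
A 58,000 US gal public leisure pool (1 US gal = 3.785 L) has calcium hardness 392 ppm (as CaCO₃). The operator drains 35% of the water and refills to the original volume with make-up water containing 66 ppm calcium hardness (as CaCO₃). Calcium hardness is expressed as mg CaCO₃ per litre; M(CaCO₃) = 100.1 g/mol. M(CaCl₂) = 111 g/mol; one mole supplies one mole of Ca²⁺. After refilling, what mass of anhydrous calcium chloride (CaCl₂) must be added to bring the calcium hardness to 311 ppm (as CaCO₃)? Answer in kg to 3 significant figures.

Volume: 58,000 US gal × 3.785 L/gal = 219,530 L.
After draining 35% and refilling: 392 × 0.65 + 66 × 0.35 = 277.9 ppm.
Deficit to target: 311 − 277.9 = 33.1 mg/L.
As CaCO₃: 33.1 mg/L × 219,530 L = 7266 g; ÷ 100.1 = 72.59 mol Ca²⁺.
Mass: 72.59 × 111 = 8058 g.

8.06 kg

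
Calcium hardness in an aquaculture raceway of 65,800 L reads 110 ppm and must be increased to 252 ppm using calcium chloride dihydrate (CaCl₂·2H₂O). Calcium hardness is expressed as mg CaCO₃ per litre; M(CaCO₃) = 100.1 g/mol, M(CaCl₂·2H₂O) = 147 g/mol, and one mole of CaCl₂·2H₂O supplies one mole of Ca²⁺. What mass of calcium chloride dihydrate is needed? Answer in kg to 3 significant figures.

Hardness to add: (252 − 110) = 142 mg/L as CaCO₃ × 65,800 L = 9344 g as CaCO₃.
Moles of Ca²⁺ (1 mol Ca²⁺ ≡ 1 mol CaCO₃): 9344 / 100.1 g/mol = 93.34 mol.
Mass of CaCl₂·2H₂O: 93.34 × 147 = 13,720 g.

13.7 kg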